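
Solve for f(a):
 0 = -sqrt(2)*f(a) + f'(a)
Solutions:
 f(a) = C1*exp(sqrt(2)*a)


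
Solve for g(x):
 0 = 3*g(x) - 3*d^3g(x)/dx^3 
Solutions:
 g(x) = C3*exp(x) + (C1*sin(sqrt(3)*x/2) + C2*cos(sqrt(3)*x/2))*exp(-x/2)


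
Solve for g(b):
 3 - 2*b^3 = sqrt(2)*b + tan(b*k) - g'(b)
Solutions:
 g(b) = C1 + b^4/2 + sqrt(2)*b^2/2 - 3*b + Piecewise((-log(cos(b*k))/k, Ne(k, 0)), (0, True))


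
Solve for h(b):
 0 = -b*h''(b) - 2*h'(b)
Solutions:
 h(b) = C1 + C2/b


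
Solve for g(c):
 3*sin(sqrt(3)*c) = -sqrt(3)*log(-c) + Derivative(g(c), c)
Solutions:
 g(c) = C1 + sqrt(3)*c*(log(-c) - 1) - sqrt(3)*cos(sqrt(3)*c)


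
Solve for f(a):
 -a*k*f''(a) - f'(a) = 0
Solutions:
 f(a) = C1 + a^(((re(k) - 1)*re(k) + im(k)^2)/(re(k)^2 + im(k)^2))*(C2*sin(log(a)*Abs(im(k))/(re(k)^2 + im(k)^2)) + C3*cos(log(a)*im(k)/(re(k)^2 + im(k)^2)))


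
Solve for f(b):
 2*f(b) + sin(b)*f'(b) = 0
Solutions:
 f(b) = C1*(cos(b) + 1)/(cos(b) - 1)


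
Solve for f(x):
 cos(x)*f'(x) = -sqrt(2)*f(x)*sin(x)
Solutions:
 f(x) = C1*cos(x)^(sqrt(2))


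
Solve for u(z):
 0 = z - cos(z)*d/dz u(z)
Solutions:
 u(z) = C1 + Integral(z/cos(z), z)


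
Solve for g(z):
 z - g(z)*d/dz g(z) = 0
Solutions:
 g(z) = -sqrt(C1 + z^2)
 g(z) = sqrt(C1 + z^2)


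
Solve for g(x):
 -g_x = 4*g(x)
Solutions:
 g(x) = C1*exp(-4*x)


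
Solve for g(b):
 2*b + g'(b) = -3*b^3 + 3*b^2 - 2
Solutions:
 g(b) = C1 - 3*b^4/4 + b^3 - b^2 - 2*b


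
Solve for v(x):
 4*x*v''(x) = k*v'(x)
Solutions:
 v(x) = C1 + x^(re(k)/4 + 1)*(C2*sin(log(x)*Abs(im(k))/4) + C3*cos(log(x)*im(k)/4))


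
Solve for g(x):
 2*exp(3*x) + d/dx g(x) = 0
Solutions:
 g(x) = C1 - 2*exp(3*x)/3


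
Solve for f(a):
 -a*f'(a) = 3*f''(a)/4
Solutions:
 f(a) = C1 + C2*erf(sqrt(6)*a/3)


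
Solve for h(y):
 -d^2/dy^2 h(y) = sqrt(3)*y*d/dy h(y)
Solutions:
 h(y) = C1 + C2*erf(sqrt(2)*3^(1/4)*y/2)


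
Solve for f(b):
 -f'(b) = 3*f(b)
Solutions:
 f(b) = C1*exp(-3*b)


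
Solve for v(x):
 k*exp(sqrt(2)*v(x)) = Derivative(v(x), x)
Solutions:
 v(x) = sqrt(2)*(2*log(-1/(C1 + k*x)) - log(2))/4


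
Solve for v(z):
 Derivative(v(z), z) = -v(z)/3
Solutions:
 v(z) = C1*exp(-z/3)


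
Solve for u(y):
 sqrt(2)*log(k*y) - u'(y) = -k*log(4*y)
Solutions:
 u(y) = C1 + y*(k + sqrt(2))*log(y) + y*(-k + 2*k*log(2) + sqrt(2)*log(k) - sqrt(2))


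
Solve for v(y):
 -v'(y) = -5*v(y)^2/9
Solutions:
 v(y) = -9/(C1 + 5*y)


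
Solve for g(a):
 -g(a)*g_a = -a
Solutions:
 g(a) = -sqrt(C1 + a^2)
 g(a) = sqrt(C1 + a^2)


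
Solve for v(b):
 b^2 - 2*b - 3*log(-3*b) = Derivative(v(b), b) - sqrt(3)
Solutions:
 v(b) = C1 + b^3/3 - b^2 - 3*b*log(-b) + b*(-3*log(3) + sqrt(3) + 3)


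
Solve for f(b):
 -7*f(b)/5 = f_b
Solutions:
 f(b) = C1*exp(-7*b/5)


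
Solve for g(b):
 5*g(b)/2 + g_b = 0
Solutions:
 g(b) = C1*exp(-5*b/2)


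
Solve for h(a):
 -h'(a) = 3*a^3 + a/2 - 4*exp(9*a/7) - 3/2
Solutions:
 h(a) = C1 - 3*a^4/4 - a^2/4 + 3*a/2 + 28*exp(9*a/7)/9


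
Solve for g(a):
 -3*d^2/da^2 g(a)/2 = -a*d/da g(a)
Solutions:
 g(a) = C1 + C2*erfi(sqrt(3)*a/3)


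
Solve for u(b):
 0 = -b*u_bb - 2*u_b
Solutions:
 u(b) = C1 + C2/b


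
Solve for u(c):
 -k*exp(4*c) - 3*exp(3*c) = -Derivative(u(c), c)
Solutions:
 u(c) = C1 + k*exp(4*c)/4 + exp(3*c)


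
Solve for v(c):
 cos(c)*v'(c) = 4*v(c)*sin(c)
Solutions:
 v(c) = C1/cos(c)^4


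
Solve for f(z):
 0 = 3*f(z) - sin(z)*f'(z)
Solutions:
 f(z) = C1*(cos(z) - 1)^(3/2)/(cos(z) + 1)^(3/2)


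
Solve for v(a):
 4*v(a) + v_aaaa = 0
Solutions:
 v(a) = (C1*sin(a) + C2*cos(a))*exp(-a) + (C3*sin(a) + C4*cos(a))*exp(a)


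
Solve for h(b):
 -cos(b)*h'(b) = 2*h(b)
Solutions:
 h(b) = C1*(sin(b) - 1)/(sin(b) + 1)


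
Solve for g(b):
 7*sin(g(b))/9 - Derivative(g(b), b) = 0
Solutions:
 -7*b/9 + log(cos(g(b)) - 1)/2 - log(cos(g(b)) + 1)/2 = C1


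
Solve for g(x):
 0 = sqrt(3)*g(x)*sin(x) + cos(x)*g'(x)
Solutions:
 g(x) = C1*cos(x)^(sqrt(3))


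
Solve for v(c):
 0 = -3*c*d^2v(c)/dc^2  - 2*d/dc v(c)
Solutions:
 v(c) = C1 + C2*c^(1/3)


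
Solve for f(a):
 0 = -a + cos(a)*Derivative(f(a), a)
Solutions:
 f(a) = C1 + Integral(a/cos(a), a)


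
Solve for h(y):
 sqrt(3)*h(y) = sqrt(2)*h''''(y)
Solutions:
 h(y) = C1*exp(-2^(7/8)*3^(1/8)*y/2) + C2*exp(2^(7/8)*3^(1/8)*y/2) + C3*sin(2^(7/8)*3^(1/8)*y/2) + C4*cos(2^(7/8)*3^(1/8)*y/2)


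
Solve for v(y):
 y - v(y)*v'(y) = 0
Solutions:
 v(y) = -sqrt(C1 + y^2)
 v(y) = sqrt(C1 + y^2)


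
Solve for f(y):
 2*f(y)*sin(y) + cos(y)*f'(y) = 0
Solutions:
 f(y) = C1*cos(y)^2


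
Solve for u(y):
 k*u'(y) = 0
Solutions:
 u(y) = C1


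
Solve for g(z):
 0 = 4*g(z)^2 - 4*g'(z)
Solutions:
 g(z) = -1/(C1 + z)


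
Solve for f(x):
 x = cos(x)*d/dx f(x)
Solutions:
 f(x) = C1 + Integral(x/cos(x), x)


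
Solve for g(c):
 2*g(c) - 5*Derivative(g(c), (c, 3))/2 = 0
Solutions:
 g(c) = C3*exp(10^(2/3)*c/5) + (C1*sin(10^(2/3)*sqrt(3)*c/10) + C2*cos(10^(2/3)*sqrt(3)*c/10))*exp(-10^(2/3)*c/10)


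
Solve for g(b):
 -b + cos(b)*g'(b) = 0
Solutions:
 g(b) = C1 + Integral(b/cos(b), b)


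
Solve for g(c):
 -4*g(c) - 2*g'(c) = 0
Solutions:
 g(c) = C1*exp(-2*c)


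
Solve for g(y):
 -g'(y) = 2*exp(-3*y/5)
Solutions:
 g(y) = C1 + 10*exp(-3*y/5)/3


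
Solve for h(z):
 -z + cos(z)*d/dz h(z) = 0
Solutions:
 h(z) = C1 + Integral(z/cos(z), z)


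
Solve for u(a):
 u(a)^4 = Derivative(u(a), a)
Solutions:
 u(a) = (-1/(C1 + 3*a))^(1/3)
 u(a) = (-1/(C1 + a))^(1/3)*(-3^(2/3) - 3*3^(1/6)*I)/6
 u(a) = (-1/(C1 + a))^(1/3)*(-3^(2/3) + 3*3^(1/6)*I)/6


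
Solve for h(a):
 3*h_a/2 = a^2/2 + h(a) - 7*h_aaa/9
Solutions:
 h(a) = C1*exp(42^(1/3)*a*(-3^(1/3)*(14 + sqrt(322))^(1/3) + 3*14^(1/3)/(14 + sqrt(322))^(1/3))/28)*sin(3*14^(1/3)*3^(1/6)*a*(14^(1/3)*3^(2/3)/(14 + sqrt(322))^(1/3) + (14 + sqrt(322))^(1/3))/28) + C2*exp(42^(1/3)*a*(-3^(1/3)*(14 + sqrt(322))^(1/3) + 3*14^(1/3)/(14 + sqrt(322))^(1/3))/28)*cos(3*14^(1/3)*3^(1/6)*a*(14^(1/3)*3^(2/3)/(14 + sqrt(322))^(1/3) + (14 + sqrt(322))^(1/3))/28) + C3*exp(-42^(1/3)*a*(-3^(1/3)*(14 + sqrt(322))^(1/3) + 3*14^(1/3)/(14 + sqrt(322))^(1/3))/14) - a^2/2 - 3*a/2 - 9/4


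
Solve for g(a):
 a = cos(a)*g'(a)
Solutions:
 g(a) = C1 + Integral(a/cos(a), a)


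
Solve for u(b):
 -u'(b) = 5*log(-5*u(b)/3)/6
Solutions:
 6*Integral(1/(log(-_y) - log(3) + log(5)), (_y, u(b)))/5 = C1 - b


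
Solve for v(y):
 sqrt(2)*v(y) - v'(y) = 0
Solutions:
 v(y) = C1*exp(sqrt(2)*y)


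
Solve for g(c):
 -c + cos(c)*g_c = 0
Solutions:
 g(c) = C1 + Integral(c/cos(c), c)


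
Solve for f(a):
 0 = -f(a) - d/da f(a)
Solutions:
 f(a) = C1*exp(-a)


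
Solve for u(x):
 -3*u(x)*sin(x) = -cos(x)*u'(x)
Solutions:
 u(x) = C1/cos(x)^3


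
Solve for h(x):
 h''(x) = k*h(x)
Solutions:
 h(x) = C1*exp(-sqrt(k)*x) + C2*exp(sqrt(k)*x)


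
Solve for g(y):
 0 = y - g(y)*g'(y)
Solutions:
 g(y) = -sqrt(C1 + y^2)
 g(y) = sqrt(C1 + y^2)


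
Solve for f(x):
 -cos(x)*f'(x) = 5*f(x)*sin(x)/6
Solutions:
 f(x) = C1*cos(x)^(5/6)


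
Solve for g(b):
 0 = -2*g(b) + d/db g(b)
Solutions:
 g(b) = C1*exp(2*b)


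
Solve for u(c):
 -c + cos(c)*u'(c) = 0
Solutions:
 u(c) = C1 + Integral(c/cos(c), c)


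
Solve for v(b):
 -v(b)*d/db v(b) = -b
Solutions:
 v(b) = -sqrt(C1 + b^2)
 v(b) = sqrt(C1 + b^2)


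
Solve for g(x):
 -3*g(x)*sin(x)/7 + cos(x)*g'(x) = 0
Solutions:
 g(x) = C1/cos(x)^(3/7)


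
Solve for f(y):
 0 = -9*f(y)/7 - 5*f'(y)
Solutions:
 f(y) = C1*exp(-9*y/35)


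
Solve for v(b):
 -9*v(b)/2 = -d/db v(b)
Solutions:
 v(b) = C1*exp(9*b/2)


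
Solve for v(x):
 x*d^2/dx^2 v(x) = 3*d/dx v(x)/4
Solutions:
 v(x) = C1 + C2*x^(7/4)


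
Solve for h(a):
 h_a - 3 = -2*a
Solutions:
 h(a) = C1 - a^2 + 3*a


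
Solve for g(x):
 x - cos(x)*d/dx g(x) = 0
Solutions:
 g(x) = C1 + Integral(x/cos(x), x)


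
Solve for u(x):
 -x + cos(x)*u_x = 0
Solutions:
 u(x) = C1 + Integral(x/cos(x), x)


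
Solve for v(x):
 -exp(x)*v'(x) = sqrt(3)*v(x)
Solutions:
 v(x) = C1*exp(sqrt(3)*exp(-x))


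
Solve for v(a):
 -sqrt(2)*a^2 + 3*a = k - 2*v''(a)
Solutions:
 v(a) = C1 + C2*a + sqrt(2)*a^4/24 - a^3/4 + a^2*k/4


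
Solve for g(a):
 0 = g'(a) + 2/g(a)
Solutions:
 g(a) = -sqrt(C1 - 4*a)
 g(a) = sqrt(C1 - 4*a)


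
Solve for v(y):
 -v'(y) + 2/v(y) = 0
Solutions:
 v(y) = -sqrt(C1 + 4*y)
 v(y) = sqrt(C1 + 4*y)


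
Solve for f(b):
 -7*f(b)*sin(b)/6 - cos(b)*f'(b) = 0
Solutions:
 f(b) = C1*cos(b)^(7/6)


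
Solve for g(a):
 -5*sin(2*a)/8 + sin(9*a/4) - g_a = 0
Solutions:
 g(a) = C1 + 5*cos(2*a)/16 - 4*cos(9*a/4)/9


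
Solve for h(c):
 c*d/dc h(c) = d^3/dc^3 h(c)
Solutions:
 h(c) = C1 + Integral(C2*airyai(c) + C3*airybi(c), c)


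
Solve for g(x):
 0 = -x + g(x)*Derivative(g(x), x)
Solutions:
 g(x) = -sqrt(C1 + x^2)
 g(x) = sqrt(C1 + x^2)


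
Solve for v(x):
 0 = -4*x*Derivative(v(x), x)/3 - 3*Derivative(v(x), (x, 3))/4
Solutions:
 v(x) = C1 + Integral(C2*airyai(-2*6^(1/3)*x/3) + C3*airybi(-2*6^(1/3)*x/3), x)


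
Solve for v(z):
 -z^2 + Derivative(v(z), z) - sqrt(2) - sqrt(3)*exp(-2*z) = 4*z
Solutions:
 v(z) = C1 + z^3/3 + 2*z^2 + sqrt(2)*z - sqrt(3)*exp(-2*z)/2


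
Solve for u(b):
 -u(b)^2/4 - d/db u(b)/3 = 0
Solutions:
 u(b) = 4/(C1 + 3*b)


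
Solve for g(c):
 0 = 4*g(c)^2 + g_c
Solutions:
 g(c) = 1/(C1 + 4*c)


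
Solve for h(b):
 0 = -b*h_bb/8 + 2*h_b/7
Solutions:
 h(b) = C1 + C2*b^(23/7)


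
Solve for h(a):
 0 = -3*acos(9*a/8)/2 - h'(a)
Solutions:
 h(a) = C1 - 3*a*acos(9*a/8)/2 + sqrt(64 - 81*a^2)/6


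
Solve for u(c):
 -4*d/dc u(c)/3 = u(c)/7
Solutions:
 u(c) = C1*exp(-3*c/28)


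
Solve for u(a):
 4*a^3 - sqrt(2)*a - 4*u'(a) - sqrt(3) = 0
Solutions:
 u(a) = C1 + a^4/4 - sqrt(2)*a^2/8 - sqrt(3)*a/4


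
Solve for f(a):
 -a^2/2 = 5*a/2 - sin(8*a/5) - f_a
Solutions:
 f(a) = C1 + a^3/6 + 5*a^2/4 + 5*cos(8*a/5)/8


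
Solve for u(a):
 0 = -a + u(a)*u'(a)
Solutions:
 u(a) = -sqrt(C1 + a^2)
 u(a) = sqrt(C1 + a^2)


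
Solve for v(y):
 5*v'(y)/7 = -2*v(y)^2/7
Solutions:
 v(y) = 5/(C1 + 2*y)


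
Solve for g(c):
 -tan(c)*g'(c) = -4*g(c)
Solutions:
 g(c) = C1*sin(c)^4


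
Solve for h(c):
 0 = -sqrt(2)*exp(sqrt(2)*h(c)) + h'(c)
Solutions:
 h(c) = sqrt(2)*(2*log(-1/(C1 + sqrt(2)*c)) - log(2))/4


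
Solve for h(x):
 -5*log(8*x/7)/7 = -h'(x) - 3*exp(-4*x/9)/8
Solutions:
 h(x) = C1 + 5*x*log(x)/7 + 5*x*(-log(7) - 1 + 3*log(2))/7 + 27*exp(-4*x/9)/32


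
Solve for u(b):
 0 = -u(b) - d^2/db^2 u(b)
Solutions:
 u(b) = C1*sin(b) + C2*cos(b)


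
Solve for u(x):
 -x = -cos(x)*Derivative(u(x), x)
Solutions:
 u(x) = C1 + Integral(x/cos(x), x)


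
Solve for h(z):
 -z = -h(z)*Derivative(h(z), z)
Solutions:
 h(z) = -sqrt(C1 + z^2)
 h(z) = sqrt(C1 + z^2)


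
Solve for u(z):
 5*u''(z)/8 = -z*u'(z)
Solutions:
 u(z) = C1 + C2*erf(2*sqrt(5)*z/5)


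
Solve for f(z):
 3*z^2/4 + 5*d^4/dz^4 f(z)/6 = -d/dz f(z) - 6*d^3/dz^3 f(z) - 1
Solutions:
 f(z) = C1 + C2*exp(z*(-24 + 48*3^(2/3)/(5*sqrt(1177) + 601)^(1/3) + 3^(1/3)*(5*sqrt(1177) + 601)^(1/3))/10)*sin(3^(1/6)*z*(-3^(2/3)*(5*sqrt(1177) + 601)^(1/3) + 144/(5*sqrt(1177) + 601)^(1/3))/10) + C3*exp(z*(-24 + 48*3^(2/3)/(5*sqrt(1177) + 601)^(1/3) + 3^(1/3)*(5*sqrt(1177) + 601)^(1/3))/10)*cos(3^(1/6)*z*(-3^(2/3)*(5*sqrt(1177) + 601)^(1/3) + 144/(5*sqrt(1177) + 601)^(1/3))/10) + C4*exp(-z*(48*3^(2/3)/(5*sqrt(1177) + 601)^(1/3) + 12 + 3^(1/3)*(5*sqrt(1177) + 601)^(1/3))/5) - z^3/4 + 8*z


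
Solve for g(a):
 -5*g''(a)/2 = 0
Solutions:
 g(a) = C1 + C2*a


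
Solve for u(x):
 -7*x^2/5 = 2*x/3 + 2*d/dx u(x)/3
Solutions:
 u(x) = C1 - 7*x^3/10 - x^2/2


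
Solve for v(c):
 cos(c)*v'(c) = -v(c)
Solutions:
 v(c) = C1*sqrt(sin(c) - 1)/sqrt(sin(c) + 1)


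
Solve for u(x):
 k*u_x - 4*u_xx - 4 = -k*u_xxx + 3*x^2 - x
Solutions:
 u(x) = C1 + C2*exp(x*(2 - sqrt(4 - k^2))/k) + C3*exp(x*(sqrt(4 - k^2) + 2)/k) + x^3/k - x^2/(2*k) - 2*x/k + 12*x^2/k^2 - 4*x/k^2 + 96*x/k^3


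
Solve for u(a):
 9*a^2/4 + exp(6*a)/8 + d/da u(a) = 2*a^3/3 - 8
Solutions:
 u(a) = C1 + a^4/6 - 3*a^3/4 - 8*a - exp(6*a)/48


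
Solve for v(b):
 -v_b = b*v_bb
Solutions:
 v(b) = C1 + C2*log(b)


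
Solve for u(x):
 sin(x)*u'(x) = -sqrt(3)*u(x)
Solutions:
 u(x) = C1*(cos(x) + 1)^(sqrt(3)/2)/(cos(x) - 1)^(sqrt(3)/2)


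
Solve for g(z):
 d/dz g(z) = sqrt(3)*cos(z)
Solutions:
 g(z) = C1 + sqrt(3)*sin(z)


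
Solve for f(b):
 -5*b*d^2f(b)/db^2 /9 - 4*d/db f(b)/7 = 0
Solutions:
 f(b) = C1 + C2/b^(1/35)


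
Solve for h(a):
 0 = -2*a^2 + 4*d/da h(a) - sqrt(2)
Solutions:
 h(a) = C1 + a^3/6 + sqrt(2)*a/4


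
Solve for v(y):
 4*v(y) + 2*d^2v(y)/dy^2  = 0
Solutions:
 v(y) = C1*sin(sqrt(2)*y) + C2*cos(sqrt(2)*y)


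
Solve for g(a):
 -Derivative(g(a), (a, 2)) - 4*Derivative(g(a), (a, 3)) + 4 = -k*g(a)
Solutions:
 g(a) = C1*exp(-a*((-216*k + sqrt((1 - 216*k)^2 - 1) + 1)^(1/3) + 1 + (-216*k + sqrt((1 - 216*k)^2 - 1) + 1)^(-1/3))/12) + C2*exp(a*((-216*k + sqrt((1 - 216*k)^2 - 1) + 1)^(1/3) - sqrt(3)*I*(-216*k + sqrt((1 - 216*k)^2 - 1) + 1)^(1/3) - 2 - 4/((-1 + sqrt(3)*I)*(-216*k + sqrt((1 - 216*k)^2 - 1) + 1)^(1/3)))/24) + C3*exp(a*((-216*k + sqrt((1 - 216*k)^2 - 1) + 1)^(1/3) + sqrt(3)*I*(-216*k + sqrt((1 - 216*k)^2 - 1) + 1)^(1/3) - 2 + 4/((1 + sqrt(3)*I)*(-216*k + sqrt((1 - 216*k)^2 - 1) + 1)^(1/3)))/24) - 4/k


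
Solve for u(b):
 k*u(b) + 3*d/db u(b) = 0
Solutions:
 u(b) = C1*exp(-b*k/3)


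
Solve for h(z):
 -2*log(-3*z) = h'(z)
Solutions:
 h(z) = C1 - 2*z*log(-z) + 2*z*(1 - log(3))


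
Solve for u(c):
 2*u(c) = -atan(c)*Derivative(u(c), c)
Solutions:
 u(c) = C1*exp(-2*Integral(1/atan(c), c))


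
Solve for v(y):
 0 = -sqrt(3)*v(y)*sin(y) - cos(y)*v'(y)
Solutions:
 v(y) = C1*cos(y)^(sqrt(3))


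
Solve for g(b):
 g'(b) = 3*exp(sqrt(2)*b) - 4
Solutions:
 g(b) = C1 - 4*b + 3*sqrt(2)*exp(sqrt(2)*b)/2


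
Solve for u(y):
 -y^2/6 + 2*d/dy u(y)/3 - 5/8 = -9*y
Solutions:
 u(y) = C1 + y^3/12 - 27*y^2/4 + 15*y/16


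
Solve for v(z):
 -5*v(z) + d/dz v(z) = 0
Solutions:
 v(z) = C1*exp(5*z)


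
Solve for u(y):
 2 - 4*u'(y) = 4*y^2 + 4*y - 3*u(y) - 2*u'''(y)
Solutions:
 u(y) = C1*exp(6^(1/3)*y*(4*6^(1/3)/(sqrt(345) + 27)^(1/3) + (sqrt(345) + 27)^(1/3))/12)*sin(2^(1/3)*3^(1/6)*y*(-3^(2/3)*(sqrt(345) + 27)^(1/3)/12 + 2^(1/3)/(sqrt(345) + 27)^(1/3))) + C2*exp(6^(1/3)*y*(4*6^(1/3)/(sqrt(345) + 27)^(1/3) + (sqrt(345) + 27)^(1/3))/12)*cos(2^(1/3)*3^(1/6)*y*(-3^(2/3)*(sqrt(345) + 27)^(1/3)/12 + 2^(1/3)/(sqrt(345) + 27)^(1/3))) + C3*exp(-6^(1/3)*y*(4*6^(1/3)/(sqrt(345) + 27)^(1/3) + (sqrt(345) + 27)^(1/3))/6) + 4*y^2/3 + 44*y/9 + 158/27


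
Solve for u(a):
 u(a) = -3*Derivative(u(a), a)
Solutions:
 u(a) = C1*exp(-a/3)


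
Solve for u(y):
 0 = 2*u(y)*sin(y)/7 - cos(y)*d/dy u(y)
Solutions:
 u(y) = C1/cos(y)^(2/7)


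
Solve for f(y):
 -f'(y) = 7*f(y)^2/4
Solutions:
 f(y) = 4/(C1 + 7*y)


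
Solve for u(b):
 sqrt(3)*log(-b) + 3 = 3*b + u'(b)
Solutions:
 u(b) = C1 - 3*b^2/2 + sqrt(3)*b*log(-b) + b*(3 - sqrt(3))


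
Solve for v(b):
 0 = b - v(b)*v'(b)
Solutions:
 v(b) = -sqrt(C1 + b^2)
 v(b) = sqrt(C1 + b^2)


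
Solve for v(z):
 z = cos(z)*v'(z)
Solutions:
 v(z) = C1 + Integral(z/cos(z), z)


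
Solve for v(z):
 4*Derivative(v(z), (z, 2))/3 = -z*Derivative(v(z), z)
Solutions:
 v(z) = C1 + C2*erf(sqrt(6)*z/4)


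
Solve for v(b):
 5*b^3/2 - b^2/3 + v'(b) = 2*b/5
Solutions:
 v(b) = C1 - 5*b^4/8 + b^3/9 + b^2/5


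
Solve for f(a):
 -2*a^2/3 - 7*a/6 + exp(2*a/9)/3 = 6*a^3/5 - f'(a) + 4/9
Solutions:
 f(a) = C1 + 3*a^4/10 + 2*a^3/9 + 7*a^2/12 + 4*a/9 - 3*exp(2*a/9)/2


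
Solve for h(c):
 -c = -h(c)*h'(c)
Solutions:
 h(c) = -sqrt(C1 + c^2)
 h(c) = sqrt(C1 + c^2)


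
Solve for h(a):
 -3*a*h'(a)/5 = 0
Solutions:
 h(a) = C1


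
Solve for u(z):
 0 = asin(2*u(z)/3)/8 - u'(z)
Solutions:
 Integral(1/asin(2*_y/3), (_y, u(z))) = C1 + z/8


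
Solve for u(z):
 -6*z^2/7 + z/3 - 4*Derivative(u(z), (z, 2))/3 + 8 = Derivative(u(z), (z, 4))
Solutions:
 u(z) = C1 + C2*z + C3*sin(2*sqrt(3)*z/3) + C4*cos(2*sqrt(3)*z/3) - 3*z^4/56 + z^3/24 + 195*z^2/56


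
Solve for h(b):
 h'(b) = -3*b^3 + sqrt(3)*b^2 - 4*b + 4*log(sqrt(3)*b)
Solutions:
 h(b) = C1 - 3*b^4/4 + sqrt(3)*b^3/3 - 2*b^2 + 4*b*log(b) - 4*b + b*log(9)


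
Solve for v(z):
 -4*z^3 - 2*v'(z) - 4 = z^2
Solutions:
 v(z) = C1 - z^4/2 - z^3/6 - 2*z


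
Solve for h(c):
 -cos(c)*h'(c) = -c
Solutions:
 h(c) = C1 + Integral(c/cos(c), c)


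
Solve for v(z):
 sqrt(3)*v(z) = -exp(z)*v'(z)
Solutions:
 v(z) = C1*exp(sqrt(3)*exp(-z))


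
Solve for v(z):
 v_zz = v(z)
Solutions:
 v(z) = C1*exp(-z) + C2*exp(z)


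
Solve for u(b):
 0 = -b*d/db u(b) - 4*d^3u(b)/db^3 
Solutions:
 u(b) = C1 + Integral(C2*airyai(-2^(1/3)*b/2) + C3*airybi(-2^(1/3)*b/2), b)


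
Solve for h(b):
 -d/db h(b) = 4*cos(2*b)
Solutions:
 h(b) = C1 - 2*sin(2*b)


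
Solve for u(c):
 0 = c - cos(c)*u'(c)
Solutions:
 u(c) = C1 + Integral(c/cos(c), c)


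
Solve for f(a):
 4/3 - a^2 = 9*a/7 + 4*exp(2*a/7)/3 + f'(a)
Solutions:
 f(a) = C1 - a^3/3 - 9*a^2/14 + 4*a/3 - 14*exp(2*a/7)/3


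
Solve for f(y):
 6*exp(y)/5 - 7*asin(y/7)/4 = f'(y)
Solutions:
 f(y) = C1 - 7*y*asin(y/7)/4 - 7*sqrt(49 - y^2)/4 + 6*exp(y)/5


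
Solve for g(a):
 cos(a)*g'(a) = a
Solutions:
 g(a) = C1 + Integral(a/cos(a), a)


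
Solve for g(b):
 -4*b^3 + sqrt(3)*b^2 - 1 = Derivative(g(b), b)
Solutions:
 g(b) = C1 - b^4 + sqrt(3)*b^3/3 - b


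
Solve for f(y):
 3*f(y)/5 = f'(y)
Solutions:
 f(y) = C1*exp(3*y/5)


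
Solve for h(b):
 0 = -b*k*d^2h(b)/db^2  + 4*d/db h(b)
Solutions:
 h(b) = C1 + b^(((re(k) + 4)*re(k) + im(k)^2)/(re(k)^2 + im(k)^2))*(C2*sin(4*log(b)*Abs(im(k))/(re(k)^2 + im(k)^2)) + C3*cos(4*log(b)*im(k)/(re(k)^2 + im(k)^2)))


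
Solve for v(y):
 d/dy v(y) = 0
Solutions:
 v(y) = C1


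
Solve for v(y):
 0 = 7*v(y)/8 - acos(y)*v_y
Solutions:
 v(y) = C1*exp(7*Integral(1/acos(y), y)/8)


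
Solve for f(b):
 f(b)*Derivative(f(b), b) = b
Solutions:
 f(b) = -sqrt(C1 + b^2)
 f(b) = sqrt(C1 + b^2)


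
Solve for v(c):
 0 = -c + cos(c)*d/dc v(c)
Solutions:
 v(c) = C1 + Integral(c/cos(c), c)


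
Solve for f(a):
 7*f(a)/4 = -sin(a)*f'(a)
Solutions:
 f(a) = C1*(cos(a) + 1)^(7/8)/(cos(a) - 1)^(7/8)


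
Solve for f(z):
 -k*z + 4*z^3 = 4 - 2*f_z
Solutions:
 f(z) = C1 + k*z^2/4 - z^4/2 + 2*z


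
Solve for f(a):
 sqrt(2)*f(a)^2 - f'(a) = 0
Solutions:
 f(a) = -1/(C1 + sqrt(2)*a)


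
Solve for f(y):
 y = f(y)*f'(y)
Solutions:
 f(y) = -sqrt(C1 + y^2)
 f(y) = sqrt(C1 + y^2)


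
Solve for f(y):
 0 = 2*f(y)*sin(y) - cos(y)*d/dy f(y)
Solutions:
 f(y) = C1/cos(y)^2


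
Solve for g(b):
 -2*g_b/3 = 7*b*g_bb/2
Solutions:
 g(b) = C1 + C2*b^(17/21)


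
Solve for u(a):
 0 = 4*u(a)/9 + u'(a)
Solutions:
 u(a) = C1*exp(-4*a/9)


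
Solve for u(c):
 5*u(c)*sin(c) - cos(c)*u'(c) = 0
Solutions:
 u(c) = C1/cos(c)^5


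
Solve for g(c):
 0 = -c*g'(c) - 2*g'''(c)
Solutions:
 g(c) = C1 + Integral(C2*airyai(-2^(2/3)*c/2) + C3*airybi(-2^(2/3)*c/2), c)


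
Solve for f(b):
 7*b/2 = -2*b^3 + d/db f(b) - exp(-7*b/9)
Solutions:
 f(b) = C1 + b^4/2 + 7*b^2/4 - 9*exp(-7*b/9)/7


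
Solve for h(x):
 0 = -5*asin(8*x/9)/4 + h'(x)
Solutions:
 h(x) = C1 + 5*x*asin(8*x/9)/4 + 5*sqrt(81 - 64*x^2)/32


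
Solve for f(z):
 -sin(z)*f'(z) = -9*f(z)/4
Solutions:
 f(z) = C1*(cos(z) - 1)^(9/8)/(cos(z) + 1)^(9/8)


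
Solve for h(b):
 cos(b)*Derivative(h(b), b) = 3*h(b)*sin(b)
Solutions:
 h(b) = C1/cos(b)^3


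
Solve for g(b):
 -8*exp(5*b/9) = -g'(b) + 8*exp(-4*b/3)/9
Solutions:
 g(b) = C1 + 72*exp(5*b/9)/5 - 2*exp(-4*b/3)/3


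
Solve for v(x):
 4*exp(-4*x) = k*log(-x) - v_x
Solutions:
 v(x) = C1 + k*x*log(-x) - k*x + exp(-4*x)


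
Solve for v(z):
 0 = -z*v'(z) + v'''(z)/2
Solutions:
 v(z) = C1 + Integral(C2*airyai(2^(1/3)*z) + C3*airybi(2^(1/3)*z), z)


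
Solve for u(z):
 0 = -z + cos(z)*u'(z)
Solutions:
 u(z) = C1 + Integral(z/cos(z), z)


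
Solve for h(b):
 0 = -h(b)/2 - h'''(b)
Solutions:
 h(b) = C3*exp(-2^(2/3)*b/2) + (C1*sin(2^(2/3)*sqrt(3)*b/4) + C2*cos(2^(2/3)*sqrt(3)*b/4))*exp(2^(2/3)*b/4)


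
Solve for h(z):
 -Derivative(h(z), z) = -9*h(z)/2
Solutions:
 h(z) = C1*exp(9*z/2)


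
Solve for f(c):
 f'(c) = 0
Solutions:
 f(c) = C1


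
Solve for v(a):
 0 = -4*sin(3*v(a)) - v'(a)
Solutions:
 v(a) = -acos((-C1 - exp(24*a))/(C1 - exp(24*a)))/3 + 2*pi/3
 v(a) = acos((-C1 - exp(24*a))/(C1 - exp(24*a)))/3


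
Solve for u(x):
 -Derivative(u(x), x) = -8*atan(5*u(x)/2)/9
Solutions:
 Integral(1/atan(5*_y/2), (_y, u(x))) = C1 + 8*x/9


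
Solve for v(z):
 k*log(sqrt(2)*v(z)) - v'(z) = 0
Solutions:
 Integral(1/(2*log(_y) + log(2)), (_y, v(z))) = C1 + k*z/2


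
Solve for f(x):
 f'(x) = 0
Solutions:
 f(x) = C1


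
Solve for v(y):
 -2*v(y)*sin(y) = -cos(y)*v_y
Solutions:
 v(y) = C1/cos(y)^2


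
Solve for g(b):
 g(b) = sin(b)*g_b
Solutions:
 g(b) = C1*sqrt(cos(b) - 1)/sqrt(cos(b) + 1)


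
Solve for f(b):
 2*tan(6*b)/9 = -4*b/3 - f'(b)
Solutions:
 f(b) = C1 - 2*b^2/3 + log(cos(6*b))/27


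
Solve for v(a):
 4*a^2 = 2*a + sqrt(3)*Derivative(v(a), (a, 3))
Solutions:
 v(a) = C1 + C2*a + C3*a^2 + sqrt(3)*a^5/45 - sqrt(3)*a^4/36


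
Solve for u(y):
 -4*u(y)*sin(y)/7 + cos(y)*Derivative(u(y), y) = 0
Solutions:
 u(y) = C1/cos(y)^(4/7)


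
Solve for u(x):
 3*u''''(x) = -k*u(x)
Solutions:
 u(x) = C1*exp(-3^(3/4)*x*(-k)^(1/4)/3) + C2*exp(3^(3/4)*x*(-k)^(1/4)/3) + C3*exp(-3^(3/4)*I*x*(-k)^(1/4)/3) + C4*exp(3^(3/4)*I*x*(-k)^(1/4)/3)


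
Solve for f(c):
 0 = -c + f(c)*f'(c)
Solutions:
 f(c) = -sqrt(C1 + c^2)
 f(c) = sqrt(C1 + c^2)


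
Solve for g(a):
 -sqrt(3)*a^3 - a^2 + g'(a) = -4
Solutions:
 g(a) = C1 + sqrt(3)*a^4/4 + a^3/3 - 4*a


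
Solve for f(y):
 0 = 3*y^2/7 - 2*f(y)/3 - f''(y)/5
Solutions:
 f(y) = C1*sin(sqrt(30)*y/3) + C2*cos(sqrt(30)*y/3) + 9*y^2/14 - 27/70


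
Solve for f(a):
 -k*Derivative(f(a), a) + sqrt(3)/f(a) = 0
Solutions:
 f(a) = -sqrt(C1 + 2*sqrt(3)*a/k)
 f(a) = sqrt(C1 + 2*sqrt(3)*a/k)


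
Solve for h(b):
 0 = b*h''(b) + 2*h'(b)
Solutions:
 h(b) = C1 + C2/b


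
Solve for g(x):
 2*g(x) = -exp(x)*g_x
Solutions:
 g(x) = C1*exp(2*exp(-x))


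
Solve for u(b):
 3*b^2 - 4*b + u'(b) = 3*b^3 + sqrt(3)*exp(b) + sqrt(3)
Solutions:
 u(b) = C1 + 3*b^4/4 - b^3 + 2*b^2 + sqrt(3)*b + sqrt(3)*exp(b)


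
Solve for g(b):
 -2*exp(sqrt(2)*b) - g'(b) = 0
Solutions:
 g(b) = C1 - sqrt(2)*exp(sqrt(2)*b)


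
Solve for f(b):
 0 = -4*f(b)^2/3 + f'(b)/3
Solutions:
 f(b) = -1/(C1 + 4*b)


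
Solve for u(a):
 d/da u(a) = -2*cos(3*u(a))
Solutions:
 u(a) = -asin((C1 + exp(12*a))/(C1 - exp(12*a)))/3 + pi/3
 u(a) = asin((C1 + exp(12*a))/(C1 - exp(12*a)))/3


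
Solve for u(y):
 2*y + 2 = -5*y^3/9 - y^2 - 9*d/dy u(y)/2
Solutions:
 u(y) = C1 - 5*y^4/162 - 2*y^3/27 - 2*y^2/9 - 4*y/9


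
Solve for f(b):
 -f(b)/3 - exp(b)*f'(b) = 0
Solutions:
 f(b) = C1*exp(exp(-b)/3)


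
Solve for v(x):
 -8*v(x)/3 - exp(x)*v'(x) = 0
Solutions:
 v(x) = C1*exp(8*exp(-x)/3)


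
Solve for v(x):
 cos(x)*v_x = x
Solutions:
 v(x) = C1 + Integral(x/cos(x), x)


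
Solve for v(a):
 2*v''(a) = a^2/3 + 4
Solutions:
 v(a) = C1 + C2*a + a^4/72 + a^2


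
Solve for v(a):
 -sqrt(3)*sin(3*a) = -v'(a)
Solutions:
 v(a) = C1 - sqrt(3)*cos(3*a)/3


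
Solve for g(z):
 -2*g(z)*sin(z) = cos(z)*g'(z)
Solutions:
 g(z) = C1*cos(z)^2


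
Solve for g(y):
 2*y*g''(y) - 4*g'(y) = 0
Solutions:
 g(y) = C1 + C2*y^3


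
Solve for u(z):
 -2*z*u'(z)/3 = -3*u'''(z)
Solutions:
 u(z) = C1 + Integral(C2*airyai(6^(1/3)*z/3) + C3*airybi(6^(1/3)*z/3), z)


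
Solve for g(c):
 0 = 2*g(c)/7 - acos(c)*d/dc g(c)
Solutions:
 g(c) = C1*exp(2*Integral(1/acos(c), c)/7)


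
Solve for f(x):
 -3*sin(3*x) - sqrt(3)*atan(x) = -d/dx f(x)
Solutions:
 f(x) = C1 + sqrt(3)*(x*atan(x) - log(x^2 + 1)/2) - cos(3*x)


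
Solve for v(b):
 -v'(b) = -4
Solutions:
 v(b) = C1 + 4*b


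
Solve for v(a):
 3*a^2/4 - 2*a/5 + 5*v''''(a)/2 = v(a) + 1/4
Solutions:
 v(a) = C1*exp(-2^(1/4)*5^(3/4)*a/5) + C2*exp(2^(1/4)*5^(3/4)*a/5) + C3*sin(2^(1/4)*5^(3/4)*a/5) + C4*cos(2^(1/4)*5^(3/4)*a/5) + 3*a^2/4 - 2*a/5 - 1/4


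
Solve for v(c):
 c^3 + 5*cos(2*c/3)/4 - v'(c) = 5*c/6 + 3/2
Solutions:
 v(c) = C1 + c^4/4 - 5*c^2/12 - 3*c/2 + 15*sin(2*c/3)/8


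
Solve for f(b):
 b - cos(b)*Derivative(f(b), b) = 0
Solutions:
 f(b) = C1 + Integral(b/cos(b), b)


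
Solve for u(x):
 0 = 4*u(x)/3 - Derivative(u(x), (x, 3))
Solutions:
 u(x) = C3*exp(6^(2/3)*x/3) + (C1*sin(2^(2/3)*3^(1/6)*x/2) + C2*cos(2^(2/3)*3^(1/6)*x/2))*exp(-6^(2/3)*x/6)


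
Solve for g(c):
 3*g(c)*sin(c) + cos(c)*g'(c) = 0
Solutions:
 g(c) = C1*cos(c)^3


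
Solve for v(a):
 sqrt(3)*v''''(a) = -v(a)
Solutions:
 v(a) = (C1*sin(sqrt(2)*3^(7/8)*a/6) + C2*cos(sqrt(2)*3^(7/8)*a/6))*exp(-sqrt(2)*3^(7/8)*a/6) + (C3*sin(sqrt(2)*3^(7/8)*a/6) + C4*cos(sqrt(2)*3^(7/8)*a/6))*exp(sqrt(2)*3^(7/8)*a/6)


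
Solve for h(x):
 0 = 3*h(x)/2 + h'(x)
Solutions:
 h(x) = C1*exp(-3*x/2)


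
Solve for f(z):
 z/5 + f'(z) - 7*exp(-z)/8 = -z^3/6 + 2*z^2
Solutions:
 f(z) = C1 - z^4/24 + 2*z^3/3 - z^2/10 - 7*exp(-z)/8


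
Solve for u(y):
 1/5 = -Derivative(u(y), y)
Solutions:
 u(y) = C1 - y/5


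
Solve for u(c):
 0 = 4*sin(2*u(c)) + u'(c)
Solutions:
 u(c) = pi - acos((-C1 - exp(16*c))/(C1 - exp(16*c)))/2
 u(c) = acos((-C1 - exp(16*c))/(C1 - exp(16*c)))/2


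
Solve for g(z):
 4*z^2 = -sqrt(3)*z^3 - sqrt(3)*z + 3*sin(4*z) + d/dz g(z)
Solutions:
 g(z) = C1 + sqrt(3)*z^4/4 + 4*z^3/3 + sqrt(3)*z^2/2 + 3*cos(4*z)/4


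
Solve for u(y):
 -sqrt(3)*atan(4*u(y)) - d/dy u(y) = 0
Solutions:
 Integral(1/atan(4*_y), (_y, u(y))) = C1 - sqrt(3)*y


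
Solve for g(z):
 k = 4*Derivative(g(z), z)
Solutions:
 g(z) = C1 + k*z/4


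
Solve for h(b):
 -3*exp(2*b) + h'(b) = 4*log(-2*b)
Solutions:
 h(b) = C1 + 4*b*log(-b) + 4*b*(-1 + log(2)) + 3*exp(2*b)/2


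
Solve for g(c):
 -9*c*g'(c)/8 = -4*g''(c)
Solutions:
 g(c) = C1 + C2*erfi(3*c/8)


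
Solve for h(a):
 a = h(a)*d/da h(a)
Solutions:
 h(a) = -sqrt(C1 + a^2)
 h(a) = sqrt(C1 + a^2)


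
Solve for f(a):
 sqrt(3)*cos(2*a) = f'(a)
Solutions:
 f(a) = C1 + sqrt(3)*sin(2*a)/2


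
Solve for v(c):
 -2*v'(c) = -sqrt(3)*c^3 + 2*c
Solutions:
 v(c) = C1 + sqrt(3)*c^4/8 - c^2/2


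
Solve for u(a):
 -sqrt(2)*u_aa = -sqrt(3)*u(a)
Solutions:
 u(a) = C1*exp(-2^(3/4)*3^(1/4)*a/2) + C2*exp(2^(3/4)*3^(1/4)*a/2)


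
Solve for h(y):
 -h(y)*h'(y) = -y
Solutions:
 h(y) = -sqrt(C1 + y^2)
 h(y) = sqrt(C1 + y^2)


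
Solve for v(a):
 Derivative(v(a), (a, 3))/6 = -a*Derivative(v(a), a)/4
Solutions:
 v(a) = C1 + Integral(C2*airyai(-2^(2/3)*3^(1/3)*a/2) + C3*airybi(-2^(2/3)*3^(1/3)*a/2), a)


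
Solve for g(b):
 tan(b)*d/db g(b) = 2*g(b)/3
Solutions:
 g(b) = C1*sin(b)^(2/3)


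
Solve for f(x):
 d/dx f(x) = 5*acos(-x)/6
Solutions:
 f(x) = C1 + 5*x*acos(-x)/6 + 5*sqrt(1 - x^2)/6


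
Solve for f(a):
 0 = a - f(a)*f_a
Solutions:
 f(a) = -sqrt(C1 + a^2)
 f(a) = sqrt(C1 + a^2)


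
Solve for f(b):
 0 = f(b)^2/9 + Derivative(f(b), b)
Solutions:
 f(b) = 9/(C1 + b)


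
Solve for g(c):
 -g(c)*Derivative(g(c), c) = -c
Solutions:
 g(c) = -sqrt(C1 + c^2)
 g(c) = sqrt(C1 + c^2)


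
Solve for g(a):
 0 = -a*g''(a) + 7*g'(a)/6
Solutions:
 g(a) = C1 + C2*a^(13/6)


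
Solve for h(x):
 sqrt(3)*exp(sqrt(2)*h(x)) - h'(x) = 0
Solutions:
 h(x) = sqrt(2)*(2*log(-1/(C1 + sqrt(3)*x)) - log(2))/4


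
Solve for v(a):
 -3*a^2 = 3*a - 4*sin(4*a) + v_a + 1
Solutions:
 v(a) = C1 - a^3 - 3*a^2/2 - a - cos(4*a)


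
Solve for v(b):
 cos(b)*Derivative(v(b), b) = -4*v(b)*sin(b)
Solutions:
 v(b) = C1*cos(b)^4


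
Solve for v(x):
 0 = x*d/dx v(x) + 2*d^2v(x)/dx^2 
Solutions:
 v(x) = C1 + C2*erf(x/2)


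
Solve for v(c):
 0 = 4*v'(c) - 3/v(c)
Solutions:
 v(c) = -sqrt(C1 + 6*c)/2
 v(c) = sqrt(C1 + 6*c)/2


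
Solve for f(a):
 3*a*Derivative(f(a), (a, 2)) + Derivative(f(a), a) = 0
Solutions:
 f(a) = C1 + C2*a^(2/3)


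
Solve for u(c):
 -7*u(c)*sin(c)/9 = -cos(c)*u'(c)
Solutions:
 u(c) = C1/cos(c)^(7/9)


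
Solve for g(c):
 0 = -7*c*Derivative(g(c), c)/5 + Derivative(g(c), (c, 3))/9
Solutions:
 g(c) = C1 + Integral(C2*airyai(5^(2/3)*63^(1/3)*c/5) + C3*airybi(5^(2/3)*63^(1/3)*c/5), c)


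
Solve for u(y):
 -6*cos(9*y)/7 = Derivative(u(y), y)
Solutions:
 u(y) = C1 - 2*sin(9*y)/21


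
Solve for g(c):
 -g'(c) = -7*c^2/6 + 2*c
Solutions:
 g(c) = C1 + 7*c^3/18 - c^2


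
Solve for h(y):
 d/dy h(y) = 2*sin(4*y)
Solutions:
 h(y) = C1 - cos(4*y)/2


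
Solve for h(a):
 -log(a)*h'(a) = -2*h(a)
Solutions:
 h(a) = C1*exp(2*li(a))


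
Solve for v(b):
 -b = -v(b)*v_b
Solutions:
 v(b) = -sqrt(C1 + b^2)
 v(b) = sqrt(C1 + b^2)


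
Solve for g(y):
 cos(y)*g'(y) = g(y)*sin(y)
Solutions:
 g(y) = C1/cos(y)


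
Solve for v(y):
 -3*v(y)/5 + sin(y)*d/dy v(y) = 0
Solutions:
 v(y) = C1*(cos(y) - 1)^(3/10)/(cos(y) + 1)^(3/10)


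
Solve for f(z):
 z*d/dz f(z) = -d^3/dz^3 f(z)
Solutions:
 f(z) = C1 + Integral(C2*airyai(-z) + C3*airybi(-z), z)


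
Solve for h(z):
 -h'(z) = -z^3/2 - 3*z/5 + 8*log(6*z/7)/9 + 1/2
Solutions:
 h(z) = C1 + z^4/8 + 3*z^2/10 - 8*z*log(z)/9 - 8*z*log(6)/9 + 7*z/18 + 8*z*log(7)/9


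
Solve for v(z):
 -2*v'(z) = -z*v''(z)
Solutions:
 v(z) = C1 + C2*z^3


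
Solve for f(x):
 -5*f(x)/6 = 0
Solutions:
 f(x) = 0


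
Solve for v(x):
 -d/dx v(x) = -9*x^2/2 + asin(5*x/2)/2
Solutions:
 v(x) = C1 + 3*x^3/2 - x*asin(5*x/2)/2 - sqrt(4 - 25*x^2)/10


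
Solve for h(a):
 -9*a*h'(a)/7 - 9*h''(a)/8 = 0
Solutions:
 h(a) = C1 + C2*erf(2*sqrt(7)*a/7)


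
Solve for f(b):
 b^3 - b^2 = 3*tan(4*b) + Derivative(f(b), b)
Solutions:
 f(b) = C1 + b^4/4 - b^3/3 + 3*log(cos(4*b))/4


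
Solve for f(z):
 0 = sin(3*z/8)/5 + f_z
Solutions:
 f(z) = C1 + 8*cos(3*z/8)/15


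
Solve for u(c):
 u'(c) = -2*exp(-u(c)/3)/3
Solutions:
 u(c) = 3*log(C1 - 2*c/9)


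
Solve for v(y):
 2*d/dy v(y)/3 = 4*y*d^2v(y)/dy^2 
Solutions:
 v(y) = C1 + C2*y^(7/6)


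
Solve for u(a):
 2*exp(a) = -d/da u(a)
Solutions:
 u(a) = C1 - 2*exp(a)


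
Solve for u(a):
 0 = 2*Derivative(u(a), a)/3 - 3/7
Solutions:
 u(a) = C1 + 9*a/14


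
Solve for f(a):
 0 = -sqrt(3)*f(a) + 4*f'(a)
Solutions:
 f(a) = C1*exp(sqrt(3)*a/4)


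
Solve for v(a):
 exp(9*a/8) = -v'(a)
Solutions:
 v(a) = C1 - 8*exp(9*a/8)/9


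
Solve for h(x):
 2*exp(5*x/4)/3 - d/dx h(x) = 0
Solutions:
 h(x) = C1 + 8*exp(5*x/4)/15


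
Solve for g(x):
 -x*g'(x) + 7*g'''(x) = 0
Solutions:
 g(x) = C1 + Integral(C2*airyai(7^(2/3)*x/7) + C3*airybi(7^(2/3)*x/7), x)


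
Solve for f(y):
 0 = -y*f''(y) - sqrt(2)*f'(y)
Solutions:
 f(y) = C1 + C2*y^(1 - sqrt(2))


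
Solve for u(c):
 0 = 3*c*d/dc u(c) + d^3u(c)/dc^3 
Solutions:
 u(c) = C1 + Integral(C2*airyai(-3^(1/3)*c) + C3*airybi(-3^(1/3)*c), c)


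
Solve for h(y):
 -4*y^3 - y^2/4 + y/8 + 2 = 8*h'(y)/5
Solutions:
 h(y) = C1 - 5*y^4/8 - 5*y^3/96 + 5*y^2/128 + 5*y/4


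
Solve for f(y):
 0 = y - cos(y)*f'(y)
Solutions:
 f(y) = C1 + Integral(y/cos(y), y)


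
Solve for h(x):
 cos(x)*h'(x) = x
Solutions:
 h(x) = C1 + Integral(x/cos(x), x)


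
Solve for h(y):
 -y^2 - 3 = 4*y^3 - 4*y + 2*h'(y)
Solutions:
 h(y) = C1 - y^4/2 - y^3/6 + y^2 - 3*y/2


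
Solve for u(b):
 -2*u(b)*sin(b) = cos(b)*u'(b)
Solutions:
 u(b) = C1*cos(b)^2


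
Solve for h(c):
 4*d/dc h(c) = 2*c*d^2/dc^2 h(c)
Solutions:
 h(c) = C1 + C2*c^3


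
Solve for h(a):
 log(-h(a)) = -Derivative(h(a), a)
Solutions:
 -li(-h(a)) = C1 - a


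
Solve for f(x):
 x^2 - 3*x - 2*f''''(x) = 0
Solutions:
 f(x) = C1 + C2*x + C3*x^2 + C4*x^3 + x^6/720 - x^5/80


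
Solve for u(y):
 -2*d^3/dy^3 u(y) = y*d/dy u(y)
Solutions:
 u(y) = C1 + Integral(C2*airyai(-2^(2/3)*y/2) + C3*airybi(-2^(2/3)*y/2), y)


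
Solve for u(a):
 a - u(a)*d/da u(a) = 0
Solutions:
 u(a) = -sqrt(C1 + a^2)
 u(a) = sqrt(C1 + a^2)


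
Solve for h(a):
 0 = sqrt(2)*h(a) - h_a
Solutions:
 h(a) = C1*exp(sqrt(2)*a)


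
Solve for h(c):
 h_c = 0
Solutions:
 h(c) = C1


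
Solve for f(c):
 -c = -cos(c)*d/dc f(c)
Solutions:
 f(c) = C1 + Integral(c/cos(c), c)


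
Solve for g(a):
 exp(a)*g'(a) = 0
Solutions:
 g(a) = C1


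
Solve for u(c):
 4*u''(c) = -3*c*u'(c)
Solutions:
 u(c) = C1 + C2*erf(sqrt(6)*c/4)


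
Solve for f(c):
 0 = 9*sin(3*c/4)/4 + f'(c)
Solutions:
 f(c) = C1 + 3*cos(3*c/4)


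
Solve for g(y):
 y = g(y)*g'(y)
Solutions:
 g(y) = -sqrt(C1 + y^2)
 g(y) = sqrt(C1 + y^2)


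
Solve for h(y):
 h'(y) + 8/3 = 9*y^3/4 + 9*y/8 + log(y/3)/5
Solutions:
 h(y) = C1 + 9*y^4/16 + 9*y^2/16 + y*log(y)/5 - 43*y/15 - y*log(3)/5


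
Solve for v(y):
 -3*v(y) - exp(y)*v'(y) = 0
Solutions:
 v(y) = C1*exp(3*exp(-y))


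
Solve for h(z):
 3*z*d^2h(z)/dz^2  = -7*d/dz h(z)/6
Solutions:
 h(z) = C1 + C2*z^(11/18)


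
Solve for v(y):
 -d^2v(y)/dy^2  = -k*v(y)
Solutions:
 v(y) = C1*exp(-sqrt(k)*y) + C2*exp(sqrt(k)*y)


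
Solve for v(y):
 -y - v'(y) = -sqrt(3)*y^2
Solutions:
 v(y) = C1 + sqrt(3)*y^3/3 - y^2/2


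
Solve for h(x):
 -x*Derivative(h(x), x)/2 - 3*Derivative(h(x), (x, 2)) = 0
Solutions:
 h(x) = C1 + C2*erf(sqrt(3)*x/6)


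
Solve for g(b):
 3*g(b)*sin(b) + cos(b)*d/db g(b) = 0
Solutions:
 g(b) = C1*cos(b)^3


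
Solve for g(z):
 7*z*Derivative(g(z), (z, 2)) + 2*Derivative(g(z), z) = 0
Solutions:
 g(z) = C1 + C2*z^(5/7)


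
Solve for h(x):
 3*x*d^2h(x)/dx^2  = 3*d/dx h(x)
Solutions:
 h(x) = C1 + C2*x^2


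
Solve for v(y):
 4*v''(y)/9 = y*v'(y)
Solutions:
 v(y) = C1 + C2*erfi(3*sqrt(2)*y/4)


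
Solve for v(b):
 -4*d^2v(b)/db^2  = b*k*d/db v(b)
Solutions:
 v(b) = Piecewise((-sqrt(2)*sqrt(pi)*C1*erf(sqrt(2)*b*sqrt(k)/4)/sqrt(k) - C2, (k > 0) | (k < 0)), (-C1*b - C2, True))


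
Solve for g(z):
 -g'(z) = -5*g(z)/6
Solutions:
 g(z) = C1*exp(5*z/6)


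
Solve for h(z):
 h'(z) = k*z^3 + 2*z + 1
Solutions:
 h(z) = C1 + k*z^4/4 + z^2 + z


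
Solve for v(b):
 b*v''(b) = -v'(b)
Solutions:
 v(b) = C1 + C2*log(b)


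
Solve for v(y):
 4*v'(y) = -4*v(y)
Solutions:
 v(y) = C1*exp(-y)


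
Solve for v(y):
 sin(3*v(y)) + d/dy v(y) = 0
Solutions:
 v(y) = -acos((-C1 - exp(6*y))/(C1 - exp(6*y)))/3 + 2*pi/3
 v(y) = acos((-C1 - exp(6*y))/(C1 - exp(6*y)))/3


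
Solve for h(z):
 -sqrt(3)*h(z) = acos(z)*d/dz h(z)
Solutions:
 h(z) = C1*exp(-sqrt(3)*Integral(1/acos(z), z))


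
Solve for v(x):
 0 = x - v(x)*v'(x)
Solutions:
 v(x) = -sqrt(C1 + x^2)
 v(x) = sqrt(C1 + x^2)


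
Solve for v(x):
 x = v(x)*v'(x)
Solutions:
 v(x) = -sqrt(C1 + x^2)
 v(x) = sqrt(C1 + x^2)


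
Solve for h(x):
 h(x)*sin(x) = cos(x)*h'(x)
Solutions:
 h(x) = C1/cos(x)


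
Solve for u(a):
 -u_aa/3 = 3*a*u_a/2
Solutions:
 u(a) = C1 + C2*erf(3*a/2)


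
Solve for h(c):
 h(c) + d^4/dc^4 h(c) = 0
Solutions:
 h(c) = (C1*sin(sqrt(2)*c/2) + C2*cos(sqrt(2)*c/2))*exp(-sqrt(2)*c/2) + (C3*sin(sqrt(2)*c/2) + C4*cos(sqrt(2)*c/2))*exp(sqrt(2)*c/2)


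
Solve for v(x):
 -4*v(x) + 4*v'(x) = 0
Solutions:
 v(x) = C1*exp(x)


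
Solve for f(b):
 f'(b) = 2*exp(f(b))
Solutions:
 f(b) = log(-1/(C1 + 2*b))


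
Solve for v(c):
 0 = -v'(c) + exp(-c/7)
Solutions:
 v(c) = C1 - 7*exp(-c/7)


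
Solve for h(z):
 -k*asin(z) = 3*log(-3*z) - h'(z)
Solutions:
 h(z) = C1 + k*(z*asin(z) + sqrt(1 - z^2)) + 3*z*log(-z) - 3*z + 3*z*log(3)


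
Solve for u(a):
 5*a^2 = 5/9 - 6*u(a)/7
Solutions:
 u(a) = 35/54 - 35*a^2/6


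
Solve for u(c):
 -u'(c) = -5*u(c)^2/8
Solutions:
 u(c) = -8/(C1 + 5*c)


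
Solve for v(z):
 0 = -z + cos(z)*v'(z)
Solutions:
 v(z) = C1 + Integral(z/cos(z), z)


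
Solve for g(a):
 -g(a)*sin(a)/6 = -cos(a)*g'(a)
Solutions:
 g(a) = C1/cos(a)^(1/6)


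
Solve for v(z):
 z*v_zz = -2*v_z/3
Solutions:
 v(z) = C1 + C2*z^(1/3)


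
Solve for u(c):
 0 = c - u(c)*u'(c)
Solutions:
 u(c) = -sqrt(C1 + c^2)
 u(c) = sqrt(C1 + c^2)


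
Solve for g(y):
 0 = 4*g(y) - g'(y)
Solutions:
 g(y) = C1*exp(4*y)


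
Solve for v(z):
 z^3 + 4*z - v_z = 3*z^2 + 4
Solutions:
 v(z) = C1 + z^4/4 - z^3 + 2*z^2 - 4*z


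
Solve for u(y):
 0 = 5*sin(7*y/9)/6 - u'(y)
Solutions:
 u(y) = C1 - 15*cos(7*y/9)/14


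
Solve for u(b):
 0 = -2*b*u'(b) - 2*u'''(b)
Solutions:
 u(b) = C1 + Integral(C2*airyai(-b) + C3*airybi(-b), b)


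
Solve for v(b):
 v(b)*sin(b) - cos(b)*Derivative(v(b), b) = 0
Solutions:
 v(b) = C1/cos(b)


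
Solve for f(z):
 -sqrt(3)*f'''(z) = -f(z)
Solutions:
 f(z) = C3*exp(3^(5/6)*z/3) + (C1*sin(3^(1/3)*z/2) + C2*cos(3^(1/3)*z/2))*exp(-3^(5/6)*z/6)


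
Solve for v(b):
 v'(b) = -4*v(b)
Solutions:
 v(b) = C1*exp(-4*b)


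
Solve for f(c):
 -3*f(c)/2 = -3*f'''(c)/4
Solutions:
 f(c) = C3*exp(2^(1/3)*c) + (C1*sin(2^(1/3)*sqrt(3)*c/2) + C2*cos(2^(1/3)*sqrt(3)*c/2))*exp(-2^(1/3)*c/2)


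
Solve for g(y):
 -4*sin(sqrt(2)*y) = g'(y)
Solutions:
 g(y) = C1 + 2*sqrt(2)*cos(sqrt(2)*y)


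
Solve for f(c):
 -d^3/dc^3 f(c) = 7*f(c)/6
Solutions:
 f(c) = C3*exp(-6^(2/3)*7^(1/3)*c/6) + (C1*sin(2^(2/3)*3^(1/6)*7^(1/3)*c/4) + C2*cos(2^(2/3)*3^(1/6)*7^(1/3)*c/4))*exp(6^(2/3)*7^(1/3)*c/12)


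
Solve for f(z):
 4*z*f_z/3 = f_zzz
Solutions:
 f(z) = C1 + Integral(C2*airyai(6^(2/3)*z/3) + C3*airybi(6^(2/3)*z/3), z)


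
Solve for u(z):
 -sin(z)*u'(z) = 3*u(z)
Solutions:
 u(z) = C1*(cos(z) + 1)^(3/2)/(cos(z) - 1)^(3/2)


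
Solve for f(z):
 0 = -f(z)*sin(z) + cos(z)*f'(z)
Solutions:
 f(z) = C1/cos(z)


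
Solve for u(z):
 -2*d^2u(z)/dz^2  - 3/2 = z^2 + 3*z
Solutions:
 u(z) = C1 + C2*z - z^4/24 - z^3/4 - 3*z^2/8


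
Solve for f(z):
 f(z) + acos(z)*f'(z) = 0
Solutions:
 f(z) = C1*exp(-Integral(1/acos(z), z))


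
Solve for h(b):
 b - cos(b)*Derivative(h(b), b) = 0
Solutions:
 h(b) = C1 + Integral(b/cos(b), b)


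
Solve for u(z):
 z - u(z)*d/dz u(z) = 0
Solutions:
 u(z) = -sqrt(C1 + z^2)
 u(z) = sqrt(C1 + z^2)


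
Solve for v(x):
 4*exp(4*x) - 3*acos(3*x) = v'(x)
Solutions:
 v(x) = C1 - 3*x*acos(3*x) + sqrt(1 - 9*x^2) + exp(4*x)


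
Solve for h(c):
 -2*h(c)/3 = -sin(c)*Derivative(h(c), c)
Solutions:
 h(c) = C1*(cos(c) - 1)^(1/3)/(cos(c) + 1)^(1/3)


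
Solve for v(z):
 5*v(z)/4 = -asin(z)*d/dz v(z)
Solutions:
 v(z) = C1*exp(-5*Integral(1/asin(z), z)/4)


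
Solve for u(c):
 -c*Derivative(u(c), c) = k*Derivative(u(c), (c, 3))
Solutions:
 u(c) = C1 + Integral(C2*airyai(c*(-1/k)^(1/3)) + C3*airybi(c*(-1/k)^(1/3)), c)
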